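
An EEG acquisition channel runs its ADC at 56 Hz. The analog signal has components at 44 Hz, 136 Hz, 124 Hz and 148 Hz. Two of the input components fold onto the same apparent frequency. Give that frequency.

fs/2 = 28 Hz.
44 Hz > fs/2 = 28 Hz, folds to fs − 44 Hz = 12 Hz.
136 Hz mod fs = 24 Hz.
24 Hz ≤ fs/2 = 28 Hz, appears at 24 Hz.
124 Hz mod fs = 12 Hz.
12 Hz ≤ fs/2 = 28 Hz, appears at 12 Hz.
148 Hz mod fs = 36 Hz.
36 Hz > fs/2 = 28 Hz, folds to fs − 36 Hz = 20 Hz.
44 Hz and 124 Hz both map to 12 Hz.

12 Hz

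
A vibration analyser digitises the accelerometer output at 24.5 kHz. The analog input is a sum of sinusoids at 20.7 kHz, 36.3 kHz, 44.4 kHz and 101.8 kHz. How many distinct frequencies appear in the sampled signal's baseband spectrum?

fs/2 = 12.25 kHz.
20.7 kHz > fs/2 = 12.25 kHz, folds to fs − 20.7 kHz = 3.8 kHz.
36.3 kHz mod fs = 11.8 kHz.
11.8 kHz ≤ fs/2 = 12.25 kHz, appears at 11.8 kHz.
44.4 kHz mod fs = 19.9 kHz.
19.9 kHz > fs/2 = 12.25 kHz, folds to fs − 19.9 kHz = 4.6 kHz.
101.8 kHz mod fs = 3.8 kHz.
3.8 kHz ≤ fs/2 = 12.25 kHz, appears at 3.8 kHz.
Distinct values: {3.8 kHz, 4.6 kHz, 11.8 kHz} → 3.

3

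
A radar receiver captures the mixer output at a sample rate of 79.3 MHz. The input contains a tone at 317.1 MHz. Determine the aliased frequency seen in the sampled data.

317.1 MHz mod fs = 79.2 MHz.
79.2 MHz > fs/2 = 39.65 MHz, folds to fs − 79.2 MHz = 0.1 MHz.

0.1 MHz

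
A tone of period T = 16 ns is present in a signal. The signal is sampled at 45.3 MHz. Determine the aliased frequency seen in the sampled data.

T = 16 ns → f = 1/T = 62.5 MHz.
62.5 MHz mod fs = 17.2 MHz.
17.2 MHz ≤ fs/2 = 22.65 MHz, appears at 17.2 MHz.

17.2 MHz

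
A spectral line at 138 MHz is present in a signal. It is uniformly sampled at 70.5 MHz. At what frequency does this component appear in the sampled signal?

138 MHz mod fs = 67.5 MHz.
67.5 MHz > fs/2 = 35.25 MHz, folds to fs − 67.5 MHz = 3 MHz.

3 MHz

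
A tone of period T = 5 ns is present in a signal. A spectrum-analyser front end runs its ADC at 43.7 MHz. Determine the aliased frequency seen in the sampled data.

T = 5 ns → f = 1/T = 200 MHz.
200 MHz mod fs = 25.2 MHz.
25.2 MHz > fs/2 = 21.85 MHz, folds to fs − 25.2 MHz = 18.5 MHz.

18.5 MHz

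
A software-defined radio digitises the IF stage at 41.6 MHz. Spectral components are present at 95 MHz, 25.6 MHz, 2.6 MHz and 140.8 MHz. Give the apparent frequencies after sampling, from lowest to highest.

fs/2 = 20.8 MHz.
95 MHz mod fs = 11.8 MHz.
11.8 MHz ≤ fs/2 = 20.8 MHz, appears at 11.8 MHz.
25.6 MHz > fs/2 = 20.8 MHz, folds to fs − 25.6 MHz = 16 MHz.
2.6 MHz ≤ fs/2 = 20.8 MHz, passes unchanged.
140.8 MHz mod fs = 16 MHz.
16 MHz ≤ fs/2 = 20.8 MHz, appears at 16 MHz.
Distinct values: {2.6 MHz, 11.8 MHz, 16 MHz}.

2.6 MHz, 11.8 MHz, 16 MHz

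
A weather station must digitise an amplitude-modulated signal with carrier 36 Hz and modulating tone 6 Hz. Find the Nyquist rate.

AM sidebands sit at fc ± fm = 30 Hz and 42 Hz.
Highest-frequency component: 42 Hz.
Nyquist rate = 2 × 42 Hz = 84 Hz.

84 Hz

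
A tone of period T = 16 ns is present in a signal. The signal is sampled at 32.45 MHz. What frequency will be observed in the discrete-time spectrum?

2.4 MHz

T = 16 ns → f = 1/T = 62.5 MHz.
62.5 MHz mod fs = 30.05 MHz.
30.05 MHz > fs/2 = 16.225 MHz, folds to fs − 30.05 MHz = 2.4 MHz.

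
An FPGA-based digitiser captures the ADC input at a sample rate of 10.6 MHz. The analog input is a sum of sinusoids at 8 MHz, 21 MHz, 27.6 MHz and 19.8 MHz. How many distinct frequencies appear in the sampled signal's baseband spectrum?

fs/2 = 5.3 MHz.
8 MHz > fs/2 = 5.3 MHz, folds to fs − 8 MHz = 2.6 MHz.
21 MHz mod fs = 10.4 MHz.
10.4 MHz > fs/2 = 5.3 MHz, folds to fs − 10.4 MHz = 0.2 MHz.
27.6 MHz mod fs = 6.4 MHz.
6.4 MHz > fs/2 = 5.3 MHz, folds to fs − 6.4 MHz = 4.2 MHz.
19.8 MHz mod fs = 9.2 MHz.
9.2 MHz > fs/2 = 5.3 MHz, folds to fs − 9.2 MHz = 1.4 MHz.
Distinct values: {0.2 MHz, 1.4 MHz, 2.6 MHz, 4.2 MHz} → 4.

4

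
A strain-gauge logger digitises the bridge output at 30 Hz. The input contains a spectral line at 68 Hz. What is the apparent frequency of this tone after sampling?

68 Hz mod fs = 8 Hz.
8 Hz ≤ fs/2 = 15 Hz, appears at 8 Hz.

8 Hz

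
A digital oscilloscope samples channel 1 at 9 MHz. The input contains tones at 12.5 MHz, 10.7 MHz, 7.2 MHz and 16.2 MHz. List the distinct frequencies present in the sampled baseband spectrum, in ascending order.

fs/2 = 4.5 MHz.
12.5 MHz mod fs = 3.5 MHz.
3.5 MHz ≤ fs/2 = 4.5 MHz, appears at 3.5 MHz.
10.7 MHz mod fs = 1.7 MHz.
1.7 MHz ≤ fs/2 = 4.5 MHz, appears at 1.7 MHz.
7.2 MHz > fs/2 = 4.5 MHz, folds to fs − 7.2 MHz = 1.8 MHz.
16.2 MHz mod fs = 7.2 MHz.
7.2 MHz > fs/2 = 4.5 MHz, folds to fs − 7.2 MHz = 1.8 MHz.
Distinct values: {1.7 MHz, 1.8 MHz, 3.5 MHz}.

1.7 MHz, 1.8 MHz, 3.5 MHz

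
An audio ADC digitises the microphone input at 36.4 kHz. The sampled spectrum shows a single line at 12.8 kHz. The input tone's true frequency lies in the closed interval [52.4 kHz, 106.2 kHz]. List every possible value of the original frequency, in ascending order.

Frequencies that alias to 12.8 kHz are k·fs ± 12.8 kHz for integer k ≥ 0.
k=0: 12.8 kHz.
k=1: 23.6 kHz, 49.2 kHz.
k=2: 60 kHz, 85.6 kHz.
k=3: 96.4 kHz, 122 kHz.
k=4: 132.8 kHz, 158.4 kHz.
Within [52.4 kHz, 106.2 kHz]: 60 kHz, 85.6 kHz, 96.4 kHz.

60 kHz, 85.6 kHz, 96.4 kHz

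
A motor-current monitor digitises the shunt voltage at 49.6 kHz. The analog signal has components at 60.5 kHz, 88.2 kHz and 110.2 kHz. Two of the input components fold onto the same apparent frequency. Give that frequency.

11 kHz

fs/2 = 24.8 kHz.
60.5 kHz mod fs = 10.9 kHz.
10.9 kHz ≤ fs/2 = 24.8 kHz, appears at 10.9 kHz.
88.2 kHz mod fs = 38.6 kHz.
38.6 kHz > fs/2 = 24.8 kHz, folds to fs − 38.6 kHz = 11 kHz.
110.2 kHz mod fs = 11 kHz.
11 kHz ≤ fs/2 = 24.8 kHz, appears at 11 kHz.
88.2 kHz and 110.2 kHz both map to 11 kHz.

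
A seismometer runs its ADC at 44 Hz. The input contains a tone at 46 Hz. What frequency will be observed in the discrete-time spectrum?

2 Hz

46 Hz mod fs = 2 Hz.
2 Hz ≤ fs/2 = 22 Hz, appears at 2 Hz.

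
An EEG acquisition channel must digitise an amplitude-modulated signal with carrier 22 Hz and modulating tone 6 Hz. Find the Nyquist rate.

AM sidebands sit at fc ± fm = 16 Hz and 28 Hz.
Highest-frequency component: 28 Hz.
Nyquist rate = 2 × 28 Hz = 56 Hz.

56 Hz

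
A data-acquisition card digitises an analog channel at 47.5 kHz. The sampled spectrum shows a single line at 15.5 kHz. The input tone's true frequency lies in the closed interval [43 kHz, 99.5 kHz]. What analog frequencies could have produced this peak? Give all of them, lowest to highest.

Frequencies that alias to 15.5 kHz are k·fs ± 15.5 kHz for integer k ≥ 0.
k=0: 15.5 kHz.
k=1: 32 kHz, 63 kHz.
k=2: 79.5 kHz, 110.5 kHz.
k=3: 127 kHz, 158 kHz.
Within [43 kHz, 99.5 kHz]: 63 kHz, 79.5 kHz.

63 kHz, 79.5 kHz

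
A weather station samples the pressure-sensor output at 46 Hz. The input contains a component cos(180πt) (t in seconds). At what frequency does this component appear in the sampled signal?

ω = 180π rad/s → f = ω/(2π) = 90 Hz.
90 Hz mod fs = 44 Hz.
44 Hz > fs/2 = 23 Hz, folds to fs − 44 Hz = 2 Hz.

2 Hz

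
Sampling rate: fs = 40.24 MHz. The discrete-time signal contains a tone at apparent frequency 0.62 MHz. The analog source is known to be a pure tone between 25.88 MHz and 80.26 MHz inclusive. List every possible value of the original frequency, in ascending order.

39.62 MHz, 40.86 MHz, 79.86 MHz

Frequencies that alias to 0.62 MHz are k·fs ± 0.62 MHz for integer k ≥ 0.
k=0: 0.62 MHz.
k=1: 39.62 MHz, 40.86 MHz.
k=2: 79.86 MHz, 81.1 MHz.
k=3: 120.1 MHz, 121.34 MHz.
Within [25.88 MHz, 80.26 MHz]: 39.62 MHz, 40.86 MHz, 79.86 MHz.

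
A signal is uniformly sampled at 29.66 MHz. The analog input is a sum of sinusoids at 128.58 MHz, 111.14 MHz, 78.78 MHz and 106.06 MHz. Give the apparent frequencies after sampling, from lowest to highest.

fs/2 = 14.83 MHz.
128.58 MHz mod fs = 9.94 MHz.
9.94 MHz ≤ fs/2 = 14.83 MHz, appears at 9.94 MHz.
111.14 MHz mod fs = 22.16 MHz.
22.16 MHz > fs/2 = 14.83 MHz, folds to fs − 22.16 MHz = 7.5 MHz.
78.78 MHz mod fs = 19.46 MHz.
19.46 MHz > fs/2 = 14.83 MHz, folds to fs − 19.46 MHz = 10.2 MHz.
106.06 MHz mod fs = 17.08 MHz.
17.08 MHz > fs/2 = 14.83 MHz, folds to fs − 17.08 MHz = 12.58 MHz.
Distinct values: {7.5 MHz, 9.94 MHz, 10.2 MHz, 12.58 MHz}.

7.5 MHz, 9.94 MHz, 10.2 MHz, 12.58 MHz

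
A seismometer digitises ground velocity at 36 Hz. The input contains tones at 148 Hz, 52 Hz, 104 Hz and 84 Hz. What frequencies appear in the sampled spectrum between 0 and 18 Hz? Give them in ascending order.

4 Hz, 12 Hz, 16 Hz

fs/2 = 18 Hz.
148 Hz mod fs = 4 Hz.
4 Hz ≤ fs/2 = 18 Hz, appears at 4 Hz.
52 Hz mod fs = 16 Hz.
16 Hz ≤ fs/2 = 18 Hz, appears at 16 Hz.
104 Hz mod fs = 32 Hz.
32 Hz > fs/2 = 18 Hz, folds to fs − 32 Hz = 4 Hz.
84 Hz mod fs = 12 Hz.
12 Hz ≤ fs/2 = 18 Hz, appears at 12 Hz.
Distinct values: {4 Hz, 12 Hz, 16 Hz}.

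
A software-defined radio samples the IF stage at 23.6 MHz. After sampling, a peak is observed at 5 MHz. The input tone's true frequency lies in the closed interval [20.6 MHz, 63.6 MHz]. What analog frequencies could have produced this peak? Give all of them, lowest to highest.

Frequencies that alias to 5 MHz are k·fs ± 5 MHz for integer k ≥ 0.
k=0: 5 MHz.
k=1: 18.6 MHz, 28.6 MHz.
k=2: 42.2 MHz, 52.2 MHz.
k=3: 65.8 MHz, 75.8 MHz.
Within [20.6 MHz, 63.6 MHz]: 28.6 MHz, 42.2 MHz, 52.2 MHz.

28.6 MHz, 42.2 MHz, 52.2 MHz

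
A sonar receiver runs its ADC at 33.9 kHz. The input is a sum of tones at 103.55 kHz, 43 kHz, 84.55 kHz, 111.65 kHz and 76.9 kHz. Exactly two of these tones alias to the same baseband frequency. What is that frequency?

fs/2 = 16.95 kHz.
103.55 kHz mod fs = 1.85 kHz.
1.85 kHz ≤ fs/2 = 16.95 kHz, appears at 1.85 kHz.
43 kHz mod fs = 9.1 kHz.
9.1 kHz ≤ fs/2 = 16.95 kHz, appears at 9.1 kHz.
84.55 kHz mod fs = 16.75 kHz.
16.75 kHz ≤ fs/2 = 16.95 kHz, appears at 16.75 kHz.
111.65 kHz mod fs = 9.95 kHz.
9.95 kHz ≤ fs/2 = 16.95 kHz, appears at 9.95 kHz.
76.9 kHz mod fs = 9.1 kHz.
9.1 kHz ≤ fs/2 = 16.95 kHz, appears at 9.1 kHz.
43 kHz and 76.9 kHz both map to 9.1 kHz.

9.1 kHz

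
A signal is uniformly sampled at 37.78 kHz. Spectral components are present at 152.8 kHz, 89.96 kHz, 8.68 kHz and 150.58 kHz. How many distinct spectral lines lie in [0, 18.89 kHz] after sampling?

4

fs/2 = 18.89 kHz.
152.8 kHz mod fs = 1.68 kHz.
1.68 kHz ≤ fs/2 = 18.89 kHz, appears at 1.68 kHz.
89.96 kHz mod fs = 14.4 kHz.
14.4 kHz ≤ fs/2 = 18.89 kHz, appears at 14.4 kHz.
8.68 kHz ≤ fs/2 = 18.89 kHz, passes unchanged.
150.58 kHz mod fs = 37.24 kHz.
37.24 kHz > fs/2 = 18.89 kHz, folds to fs − 37.24 kHz = 0.54 kHz.
Distinct values: {0.54 kHz, 1.68 kHz, 8.68 kHz, 14.4 kHz} → 4.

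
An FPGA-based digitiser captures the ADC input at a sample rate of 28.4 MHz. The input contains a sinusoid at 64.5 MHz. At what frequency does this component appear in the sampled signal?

64.5 MHz mod fs = 7.7 MHz.
7.7 MHz ≤ fs/2 = 14.2 MHz, appears at 7.7 MHz.

7.7 MHz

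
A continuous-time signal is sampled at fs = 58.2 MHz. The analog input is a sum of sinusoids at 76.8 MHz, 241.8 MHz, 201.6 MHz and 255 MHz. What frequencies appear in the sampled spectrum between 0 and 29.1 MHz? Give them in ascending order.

fs/2 = 29.1 MHz.
76.8 MHz mod fs = 18.6 MHz.
18.6 MHz ≤ fs/2 = 29.1 MHz, appears at 18.6 MHz.
241.8 MHz mod fs = 9 MHz.
9 MHz ≤ fs/2 = 29.1 MHz, appears at 9 MHz.
201.6 MHz mod fs = 27 MHz.
27 MHz ≤ fs/2 = 29.1 MHz, appears at 27 MHz.
255 MHz mod fs = 22.2 MHz.
22.2 MHz ≤ fs/2 = 29.1 MHz, appears at 22.2 MHz.
Distinct values: {9 MHz, 18.6 MHz, 22.2 MHz, 27 MHz}.

9 MHz, 18.6 MHz, 22.2 MHz, 27 MHz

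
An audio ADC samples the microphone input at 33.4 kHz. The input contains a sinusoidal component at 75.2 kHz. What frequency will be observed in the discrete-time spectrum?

8.4 kHz

75.2 kHz mod fs = 8.4 kHz.
8.4 kHz ≤ fs/2 = 16.7 kHz, appears at 8.4 kHz.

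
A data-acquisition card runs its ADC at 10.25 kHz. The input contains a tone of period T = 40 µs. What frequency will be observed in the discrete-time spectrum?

T = 40 µs → f = 1/T = 25 kHz.
25 kHz mod fs = 4.5 kHz.
4.5 kHz ≤ fs/2 = 5.125 kHz, appears at 4.5 kHz.

4.5 kHz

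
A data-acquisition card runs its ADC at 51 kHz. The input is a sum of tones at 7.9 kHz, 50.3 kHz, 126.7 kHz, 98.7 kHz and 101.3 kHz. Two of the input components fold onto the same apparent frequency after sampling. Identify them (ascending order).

50.3 kHz, 101.3 kHz

fs/2 = 25.5 kHz.
7.9 kHz ≤ fs/2 = 25.5 kHz, passes unchanged.
50.3 kHz > fs/2 = 25.5 kHz, folds to fs − 50.3 kHz = 0.7 kHz.
126.7 kHz mod fs = 24.7 kHz.
24.7 kHz ≤ fs/2 = 25.5 kHz, appears at 24.7 kHz.
98.7 kHz mod fs = 47.7 kHz.
47.7 kHz > fs/2 = 25.5 kHz, folds to fs − 47.7 kHz = 3.3 kHz.
101.3 kHz mod fs = 50.3 kHz.
50.3 kHz > fs/2 = 25.5 kHz, folds to fs − 50.3 kHz = 0.7 kHz.
50.3 kHz and 101.3 kHz both map to 0.7 kHz.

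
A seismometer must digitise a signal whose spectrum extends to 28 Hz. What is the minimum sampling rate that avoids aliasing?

56 Hz

Nyquist rate = 2 × 28 Hz = 56 Hz.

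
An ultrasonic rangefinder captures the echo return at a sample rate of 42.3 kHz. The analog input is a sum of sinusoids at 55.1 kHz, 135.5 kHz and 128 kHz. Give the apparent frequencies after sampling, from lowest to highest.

fs/2 = 21.15 kHz.
55.1 kHz mod fs = 12.8 kHz.
12.8 kHz ≤ fs/2 = 21.15 kHz, appears at 12.8 kHz.
135.5 kHz mod fs = 8.6 kHz.
8.6 kHz ≤ fs/2 = 21.15 kHz, appears at 8.6 kHz.
128 kHz mod fs = 1.1 kHz.
1.1 kHz ≤ fs/2 = 21.15 kHz, appears at 1.1 kHz.
Distinct values: {1.1 kHz, 8.6 kHz, 12.8 kHz}.

1.1 kHz, 8.6 kHz, 12.8 kHz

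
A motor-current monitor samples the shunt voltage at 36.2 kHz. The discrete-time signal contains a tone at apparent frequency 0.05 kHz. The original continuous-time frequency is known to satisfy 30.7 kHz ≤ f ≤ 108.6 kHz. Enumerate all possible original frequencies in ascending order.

Frequencies that alias to 0.05 kHz are k·fs ± 0.05 kHz for integer k ≥ 0.
k=0: 0.05 kHz.
k=1: 36.15 kHz, 36.25 kHz.
k=2: 72.35 kHz, 72.45 kHz.
k=3: 108.55 kHz, 108.65 kHz.
k=4: 144.75 kHz, 144.85 kHz.
Within [30.7 kHz, 108.6 kHz]: 36.15 kHz, 36.25 kHz, 72.35 kHz, 72.45 kHz, 108.55 kHz.

36.15 kHz, 36.25 kHz, 72.35 kHz, 72.45 kHz, 108.55 kHz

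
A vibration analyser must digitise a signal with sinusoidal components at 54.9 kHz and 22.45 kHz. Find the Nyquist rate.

109.8 kHz

Highest-frequency component: 54.9 kHz.
Nyquist rate = 2 × 54.9 kHz = 109.8 kHz.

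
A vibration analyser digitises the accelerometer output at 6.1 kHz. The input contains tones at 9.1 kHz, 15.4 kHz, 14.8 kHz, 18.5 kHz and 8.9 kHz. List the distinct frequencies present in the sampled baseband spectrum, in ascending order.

fs/2 = 3.05 kHz.
9.1 kHz mod fs = 3 kHz.
3 kHz ≤ fs/2 = 3.05 kHz, appears at 3 kHz.
15.4 kHz mod fs = 3.2 kHz.
3.2 kHz > fs/2 = 3.05 kHz, folds to fs − 3.2 kHz = 2.9 kHz.
14.8 kHz mod fs = 2.6 kHz.
2.6 kHz ≤ fs/2 = 3.05 kHz, appears at 2.6 kHz.
18.5 kHz mod fs = 0.2 kHz.
0.2 kHz ≤ fs/2 = 3.05 kHz, appears at 0.2 kHz.
8.9 kHz mod fs = 2.8 kHz.
2.8 kHz ≤ fs/2 = 3.05 kHz, appears at 2.8 kHz.
Distinct values: {0.2 kHz, 2.6 kHz, 2.8 kHz, 2.9 kHz, 3 kHz}.

0.2 kHz, 2.6 kHz, 2.8 kHz, 2.9 kHz, 3 kHz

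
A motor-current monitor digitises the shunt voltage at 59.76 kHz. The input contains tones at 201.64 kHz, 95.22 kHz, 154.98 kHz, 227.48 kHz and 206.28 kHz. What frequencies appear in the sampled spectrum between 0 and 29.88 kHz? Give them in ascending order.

fs/2 = 29.88 kHz.
201.64 kHz mod fs = 22.36 kHz.
22.36 kHz ≤ fs/2 = 29.88 kHz, appears at 22.36 kHz.
95.22 kHz mod fs = 35.46 kHz.
35.46 kHz > fs/2 = 29.88 kHz, folds to fs − 35.46 kHz = 24.3 kHz.
154.98 kHz mod fs = 35.46 kHz.
35.46 kHz > fs/2 = 29.88 kHz, folds to fs − 35.46 kHz = 24.3 kHz.
227.48 kHz mod fs = 48.2 kHz.
48.2 kHz > fs/2 = 29.88 kHz, folds to fs − 48.2 kHz = 11.56 kHz.
206.28 kHz mod fs = 27 kHz.
27 kHz ≤ fs/2 = 29.88 kHz, appears at 27 kHz.
Distinct values: {11.56 kHz, 22.36 kHz, 24.3 kHz, 27 kHz}.

11.56 kHz, 22.36 kHz, 24.3 kHz, 27 kHz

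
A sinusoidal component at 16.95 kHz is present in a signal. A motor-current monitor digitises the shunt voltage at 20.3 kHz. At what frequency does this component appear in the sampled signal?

16.95 kHz > fs/2 = 10.15 kHz, folds to fs − 16.95 kHz = 3.35 kHz.

3.35 kHz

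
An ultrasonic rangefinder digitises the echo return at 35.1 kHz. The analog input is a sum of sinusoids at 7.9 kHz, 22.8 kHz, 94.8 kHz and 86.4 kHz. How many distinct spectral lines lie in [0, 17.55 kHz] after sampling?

4

fs/2 = 17.55 kHz.
7.9 kHz ≤ fs/2 = 17.55 kHz, passes unchanged.
22.8 kHz > fs/2 = 17.55 kHz, folds to fs − 22.8 kHz = 12.3 kHz.
94.8 kHz mod fs = 24.6 kHz.
24.6 kHz > fs/2 = 17.55 kHz, folds to fs − 24.6 kHz = 10.5 kHz.
86.4 kHz mod fs = 16.2 kHz.
16.2 kHz ≤ fs/2 = 17.55 kHz, appears at 16.2 kHz.
Distinct values: {7.9 kHz, 10.5 kHz, 12.3 kHz, 16.2 kHz} → 4.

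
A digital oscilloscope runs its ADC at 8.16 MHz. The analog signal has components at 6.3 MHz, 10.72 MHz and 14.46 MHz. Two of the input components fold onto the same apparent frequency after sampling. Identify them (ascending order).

fs/2 = 4.08 MHz.
6.3 MHz > fs/2 = 4.08 MHz, folds to fs − 6.3 MHz = 1.86 MHz.
10.72 MHz mod fs = 2.56 MHz.
2.56 MHz ≤ fs/2 = 4.08 MHz, appears at 2.56 MHz.
14.46 MHz mod fs = 6.3 MHz.
6.3 MHz > fs/2 = 4.08 MHz, folds to fs − 6.3 MHz = 1.86 MHz.
6.3 MHz and 14.46 MHz both map to 1.86 MHz.

6.3 MHz, 14.46 MHz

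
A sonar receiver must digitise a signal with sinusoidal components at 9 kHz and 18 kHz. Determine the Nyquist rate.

36 kHz

Highest-frequency component: 18 kHz.
Nyquist rate = 2 × 18 kHz = 36 kHz.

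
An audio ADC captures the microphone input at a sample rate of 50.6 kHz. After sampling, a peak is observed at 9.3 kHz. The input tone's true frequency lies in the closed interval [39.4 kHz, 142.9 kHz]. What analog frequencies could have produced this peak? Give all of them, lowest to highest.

Frequencies that alias to 9.3 kHz are k·fs ± 9.3 kHz for integer k ≥ 0.
k=0: 9.3 kHz.
k=1: 41.3 kHz, 59.9 kHz.
k=2: 91.9 kHz, 110.5 kHz.
k=3: 142.5 kHz, 161.1 kHz.
k=4: 193.1 kHz, 211.7 kHz.
Within [39.4 kHz, 142.9 kHz]: 41.3 kHz, 59.9 kHz, 91.9 kHz, 110.5 kHz, 142.5 kHz.

41.3 kHz, 59.9 kHz, 91.9 kHz, 110.5 kHz, 142.5 kHz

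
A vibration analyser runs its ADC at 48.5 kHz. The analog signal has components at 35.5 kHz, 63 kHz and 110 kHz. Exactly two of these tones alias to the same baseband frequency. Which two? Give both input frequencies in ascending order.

fs/2 = 24.25 kHz.
35.5 kHz > fs/2 = 24.25 kHz, folds to fs − 35.5 kHz = 13 kHz.
63 kHz mod fs = 14.5 kHz.
14.5 kHz ≤ fs/2 = 24.25 kHz, appears at 14.5 kHz.
110 kHz mod fs = 13 kHz.
13 kHz ≤ fs/2 = 24.25 kHz, appears at 13 kHz.
35.5 kHz and 110 kHz both map to 13 kHz.

35.5 kHz, 110 kHz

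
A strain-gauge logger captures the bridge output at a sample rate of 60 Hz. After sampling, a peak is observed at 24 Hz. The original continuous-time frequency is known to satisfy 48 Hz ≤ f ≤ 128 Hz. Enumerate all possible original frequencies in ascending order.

84 Hz, 96 Hz

Frequencies that alias to 24 Hz are k·fs ± 24 Hz for integer k ≥ 0.
k=0: 24 Hz.
k=1: 36 Hz, 84 Hz.
k=2: 96 Hz, 144 Hz.
k=3: 156 Hz, 204 Hz.
Within [48 Hz, 128 Hz]: 84 Hz, 96 Hz.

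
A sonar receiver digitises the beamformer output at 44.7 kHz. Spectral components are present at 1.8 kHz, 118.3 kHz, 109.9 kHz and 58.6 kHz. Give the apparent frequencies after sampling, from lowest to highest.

1.8 kHz, 13.9 kHz, 15.8 kHz, 20.5 kHz

fs/2 = 22.35 kHz.
1.8 kHz ≤ fs/2 = 22.35 kHz, passes unchanged.
118.3 kHz mod fs = 28.9 kHz.
28.9 kHz > fs/2 = 22.35 kHz, folds to fs − 28.9 kHz = 15.8 kHz.
109.9 kHz mod fs = 20.5 kHz.
20.5 kHz ≤ fs/2 = 22.35 kHz, appears at 20.5 kHz.
58.6 kHz mod fs = 13.9 kHz.
13.9 kHz ≤ fs/2 = 22.35 kHz, appears at 13.9 kHz.
Distinct values: {1.8 kHz, 13.9 kHz, 15.8 kHz, 20.5 kHz}.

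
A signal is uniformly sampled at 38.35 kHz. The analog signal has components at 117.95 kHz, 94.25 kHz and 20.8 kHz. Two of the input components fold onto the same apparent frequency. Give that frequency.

17.55 kHz

fs/2 = 19.175 kHz.
117.95 kHz mod fs = 2.9 kHz.
2.9 kHz ≤ fs/2 = 19.175 kHz, appears at 2.9 kHz.
94.25 kHz mod fs = 17.55 kHz.
17.55 kHz ≤ fs/2 = 19.175 kHz, appears at 17.55 kHz.
20.8 kHz > fs/2 = 19.175 kHz, folds to fs − 20.8 kHz = 17.55 kHz.
20.8 kHz and 94.25 kHz both map to 17.55 kHz.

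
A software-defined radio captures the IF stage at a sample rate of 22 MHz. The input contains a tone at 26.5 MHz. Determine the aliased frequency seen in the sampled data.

26.5 MHz mod fs = 4.5 MHz.
4.5 MHz ≤ fs/2 = 11 MHz, appears at 4.5 MHz.

4.5 MHz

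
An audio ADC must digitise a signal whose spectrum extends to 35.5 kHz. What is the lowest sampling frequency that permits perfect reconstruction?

71 kHz

Nyquist rate = 2 × 35.5 kHz = 71 kHz.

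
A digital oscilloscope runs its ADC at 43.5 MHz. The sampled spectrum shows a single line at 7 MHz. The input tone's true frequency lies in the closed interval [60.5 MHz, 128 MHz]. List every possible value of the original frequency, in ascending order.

80 MHz, 94 MHz, 123.5 MHz

Frequencies that alias to 7 MHz are k·fs ± 7 MHz for integer k ≥ 0.
k=0: 7 MHz.
k=1: 36.5 MHz, 50.5 MHz.
k=2: 80 MHz, 94 MHz.
k=3: 123.5 MHz, 137.5 MHz.
k=4: 167 MHz, 181 MHz.
Within [60.5 MHz, 128 MHz]: 80 MHz, 94 MHz, 123.5 MHz.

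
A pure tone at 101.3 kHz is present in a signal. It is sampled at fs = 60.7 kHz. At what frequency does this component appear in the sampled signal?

20.1 kHz

101.3 kHz mod fs = 40.6 kHz.
40.6 kHz > fs/2 = 30.35 kHz, folds to fs − 40.6 kHz = 20.1 kHz.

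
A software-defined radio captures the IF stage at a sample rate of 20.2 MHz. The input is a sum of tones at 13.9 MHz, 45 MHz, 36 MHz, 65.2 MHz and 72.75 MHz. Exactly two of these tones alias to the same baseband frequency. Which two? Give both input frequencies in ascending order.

fs/2 = 10.1 MHz.
13.9 MHz > fs/2 = 10.1 MHz, folds to fs − 13.9 MHz = 6.3 MHz.
45 MHz mod fs = 4.6 MHz.
4.6 MHz ≤ fs/2 = 10.1 MHz, appears at 4.6 MHz.
36 MHz mod fs = 15.8 MHz.
15.8 MHz > fs/2 = 10.1 MHz, folds to fs − 15.8 MHz = 4.4 MHz.
65.2 MHz mod fs = 4.6 MHz.
4.6 MHz ≤ fs/2 = 10.1 MHz, appears at 4.6 MHz.
72.75 MHz mod fs = 12.15 MHz.
12.15 MHz > fs/2 = 10.1 MHz, folds to fs − 12.15 MHz = 8.05 MHz.
45 MHz and 65.2 MHz both map to 4.6 MHz.

45 MHz, 65.2 MHz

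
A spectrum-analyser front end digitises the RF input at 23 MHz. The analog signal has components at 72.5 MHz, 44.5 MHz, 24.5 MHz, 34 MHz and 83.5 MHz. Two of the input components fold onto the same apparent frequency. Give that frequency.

fs/2 = 11.5 MHz.
72.5 MHz mod fs = 3.5 MHz.
3.5 MHz ≤ fs/2 = 11.5 MHz, appears at 3.5 MHz.
44.5 MHz mod fs = 21.5 MHz.
21.5 MHz > fs/2 = 11.5 MHz, folds to fs − 21.5 MHz = 1.5 MHz.
24.5 MHz mod fs = 1.5 MHz.
1.5 MHz ≤ fs/2 = 11.5 MHz, appears at 1.5 MHz.
34 MHz mod fs = 11 MHz.
11 MHz ≤ fs/2 = 11.5 MHz, appears at 11 MHz.
83.5 MHz mod fs = 14.5 MHz.
14.5 MHz > fs/2 = 11.5 MHz, folds to fs − 14.5 MHz = 8.5 MHz.
24.5 MHz and 44.5 MHz both map to 1.5 MHz.

1.5 MHz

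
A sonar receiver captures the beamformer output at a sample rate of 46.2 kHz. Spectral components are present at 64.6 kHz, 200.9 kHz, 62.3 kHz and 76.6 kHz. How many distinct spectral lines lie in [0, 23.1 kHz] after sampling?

fs/2 = 23.1 kHz.
64.6 kHz mod fs = 18.4 kHz.
18.4 kHz ≤ fs/2 = 23.1 kHz, appears at 18.4 kHz.
200.9 kHz mod fs = 16.1 kHz.
16.1 kHz ≤ fs/2 = 23.1 kHz, appears at 16.1 kHz.
62.3 kHz mod fs = 16.1 kHz.
16.1 kHz ≤ fs/2 = 23.1 kHz, appears at 16.1 kHz.
76.6 kHz mod fs = 30.4 kHz.
30.4 kHz > fs/2 = 23.1 kHz, folds to fs − 30.4 kHz = 15.8 kHz.
Distinct values: {15.8 kHz, 16.1 kHz, 18.4 kHz} → 3.

3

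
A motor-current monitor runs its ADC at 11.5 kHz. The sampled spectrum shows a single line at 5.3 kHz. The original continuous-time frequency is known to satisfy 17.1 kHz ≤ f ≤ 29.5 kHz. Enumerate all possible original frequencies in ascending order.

Frequencies that alias to 5.3 kHz are k·fs ± 5.3 kHz for integer k ≥ 0.
k=0: 5.3 kHz.
k=1: 6.2 kHz, 16.8 kHz.
k=2: 17.7 kHz, 28.3 kHz.
k=3: 29.2 kHz, 39.8 kHz.
k=4: 40.7 kHz, 51.3 kHz.
Within [17.1 kHz, 29.5 kHz]: 17.7 kHz, 28.3 kHz, 29.2 kHz.

17.7 kHz, 28.3 kHz, 29.2 kHz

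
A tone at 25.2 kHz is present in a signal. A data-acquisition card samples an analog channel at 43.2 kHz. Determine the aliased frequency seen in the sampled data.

25.2 kHz > fs/2 = 21.6 kHz, folds to fs − 25.2 kHz = 18 kHz.

18 kHz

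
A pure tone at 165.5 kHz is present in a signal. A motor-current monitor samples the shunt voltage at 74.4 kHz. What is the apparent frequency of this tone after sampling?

16.7 kHz

165.5 kHz mod fs = 16.7 kHz.
16.7 kHz ≤ fs/2 = 37.2 kHz, appears at 16.7 kHz.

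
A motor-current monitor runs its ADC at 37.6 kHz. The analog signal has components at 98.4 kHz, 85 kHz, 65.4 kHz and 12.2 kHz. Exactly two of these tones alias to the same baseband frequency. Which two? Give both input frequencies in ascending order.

fs/2 = 18.8 kHz.
98.4 kHz mod fs = 23.2 kHz.
23.2 kHz > fs/2 = 18.8 kHz, folds to fs − 23.2 kHz = 14.4 kHz.
85 kHz mod fs = 9.8 kHz.
9.8 kHz ≤ fs/2 = 18.8 kHz, appears at 9.8 kHz.
65.4 kHz mod fs = 27.8 kHz.
27.8 kHz > fs/2 = 18.8 kHz, folds to fs − 27.8 kHz = 9.8 kHz.
12.2 kHz ≤ fs/2 = 18.8 kHz, passes unchanged.
65.4 kHz and 85 kHz both map to 9.8 kHz.

65.4 kHz, 85 kHz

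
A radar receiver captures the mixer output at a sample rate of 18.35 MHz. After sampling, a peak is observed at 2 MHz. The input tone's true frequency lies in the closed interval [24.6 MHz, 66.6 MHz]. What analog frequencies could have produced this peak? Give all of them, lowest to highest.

Frequencies that alias to 2 MHz are k·fs ± 2 MHz for integer k ≥ 0.
k=0: 2 MHz.
k=1: 16.35 MHz, 20.35 MHz.
k=2: 34.7 MHz, 38.7 MHz.
k=3: 53.05 MHz, 57.05 MHz.
k=4: 71.4 MHz, 75.4 MHz.
Within [24.6 MHz, 66.6 MHz]: 34.7 MHz, 38.7 MHz, 53.05 MHz, 57.05 MHz.

34.7 MHz, 38.7 MHz, 53.05 MHz, 57.05 MHz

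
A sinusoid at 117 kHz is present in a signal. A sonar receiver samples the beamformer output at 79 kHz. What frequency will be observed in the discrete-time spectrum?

117 kHz mod fs = 38 kHz.
38 kHz ≤ fs/2 = 39.5 kHz, appears at 38 kHz.

38 kHz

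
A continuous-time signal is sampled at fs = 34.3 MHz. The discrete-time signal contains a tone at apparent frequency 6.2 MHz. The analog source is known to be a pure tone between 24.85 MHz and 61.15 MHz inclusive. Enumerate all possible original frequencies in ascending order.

Frequencies that alias to 6.2 MHz are k·fs ± 6.2 MHz for integer k ≥ 0.
k=0: 6.2 MHz.
k=1: 28.1 MHz, 40.5 MHz.
k=2: 62.4 MHz, 74.8 MHz.
Within [24.85 MHz, 61.15 MHz]: 28.1 MHz, 40.5 MHz.

28.1 MHz, 40.5 MHz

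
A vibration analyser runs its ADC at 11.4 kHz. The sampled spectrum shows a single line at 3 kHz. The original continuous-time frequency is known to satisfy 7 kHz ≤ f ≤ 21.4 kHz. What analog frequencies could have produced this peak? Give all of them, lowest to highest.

Frequencies that alias to 3 kHz are k·fs ± 3 kHz for integer k ≥ 0.
k=0: 3 kHz.
k=1: 8.4 kHz, 14.4 kHz.
k=2: 19.8 kHz, 25.8 kHz.
k=3: 31.2 kHz, 37.2 kHz.
Within [7 kHz, 21.4 kHz]: 8.4 kHz, 14.4 kHz, 19.8 kHz.

8.4 kHz, 14.4 kHz, 19.8 kHz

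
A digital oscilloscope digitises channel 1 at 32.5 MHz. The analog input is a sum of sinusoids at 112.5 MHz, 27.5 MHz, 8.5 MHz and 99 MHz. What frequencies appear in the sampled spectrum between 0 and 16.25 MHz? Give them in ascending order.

1.5 MHz, 5 MHz, 8.5 MHz, 15 MHz

fs/2 = 16.25 MHz.
112.5 MHz mod fs = 15 MHz.
15 MHz ≤ fs/2 = 16.25 MHz, appears at 15 MHz.
27.5 MHz > fs/2 = 16.25 MHz, folds to fs − 27.5 MHz = 5 MHz.
8.5 MHz ≤ fs/2 = 16.25 MHz, passes unchanged.
99 MHz mod fs = 1.5 MHz.
1.5 MHz ≤ fs/2 = 16.25 MHz, appears at 1.5 MHz.
Distinct values: {1.5 MHz, 5 MHz, 8.5 MHz, 15 MHz}.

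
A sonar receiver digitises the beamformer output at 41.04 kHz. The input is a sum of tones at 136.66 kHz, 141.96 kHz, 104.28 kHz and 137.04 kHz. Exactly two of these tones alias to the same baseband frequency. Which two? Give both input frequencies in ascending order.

104.28 kHz, 141.96 kHz

fs/2 = 20.52 kHz.
136.66 kHz mod fs = 13.54 kHz.
13.54 kHz ≤ fs/2 = 20.52 kHz, appears at 13.54 kHz.
141.96 kHz mod fs = 18.84 kHz.
18.84 kHz ≤ fs/2 = 20.52 kHz, appears at 18.84 kHz.
104.28 kHz mod fs = 22.2 kHz.
22.2 kHz > fs/2 = 20.52 kHz, folds to fs − 22.2 kHz = 18.84 kHz.
137.04 kHz mod fs = 13.92 kHz.
13.92 kHz ≤ fs/2 = 20.52 kHz, appears at 13.92 kHz.
104.28 kHz and 141.96 kHz both map to 18.84 kHz.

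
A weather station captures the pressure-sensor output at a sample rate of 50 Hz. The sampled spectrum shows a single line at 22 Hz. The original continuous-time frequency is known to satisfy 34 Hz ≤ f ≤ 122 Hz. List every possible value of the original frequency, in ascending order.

Frequencies that alias to 22 Hz are k·fs ± 22 Hz for integer k ≥ 0.
k=0: 22 Hz.
k=1: 28 Hz, 72 Hz.
k=2: 78 Hz, 122 Hz.
k=3: 128 Hz, 172 Hz.
Within [34 Hz, 122 Hz]: 72 Hz, 78 Hz, 122 Hz.

72 Hz, 78 Hz, 122 Hz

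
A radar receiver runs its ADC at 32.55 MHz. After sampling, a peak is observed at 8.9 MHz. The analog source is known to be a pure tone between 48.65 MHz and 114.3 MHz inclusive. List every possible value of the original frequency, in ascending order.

Frequencies that alias to 8.9 MHz are k·fs ± 8.9 MHz for integer k ≥ 0.
k=0: 8.9 MHz.
k=1: 23.65 MHz, 41.45 MHz.
k=2: 56.2 MHz, 74 MHz.
k=3: 88.75 MHz, 106.55 MHz.
k=4: 121.3 MHz, 139.1 MHz.
Within [48.65 MHz, 114.3 MHz]: 56.2 MHz, 74 MHz, 88.75 MHz, 106.55 MHz.

56.2 MHz, 74 MHz, 88.75 MHz, 106.55 MHz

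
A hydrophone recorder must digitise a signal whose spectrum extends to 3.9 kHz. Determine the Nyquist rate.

7.8 kHz

Nyquist rate = 2 × 3.9 kHz = 7.8 kHz.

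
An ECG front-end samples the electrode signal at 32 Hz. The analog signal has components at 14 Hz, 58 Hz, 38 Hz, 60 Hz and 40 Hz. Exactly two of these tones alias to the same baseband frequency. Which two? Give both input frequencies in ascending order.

38 Hz, 58 Hz

fs/2 = 16 Hz.
14 Hz ≤ fs/2 = 16 Hz, passes unchanged.
58 Hz mod fs = 26 Hz.
26 Hz > fs/2 = 16 Hz, folds to fs − 26 Hz = 6 Hz.
38 Hz mod fs = 6 Hz.
6 Hz ≤ fs/2 = 16 Hz, appears at 6 Hz.
60 Hz mod fs = 28 Hz.
28 Hz > fs/2 = 16 Hz, folds to fs − 28 Hz = 4 Hz.
40 Hz mod fs = 8 Hz.
8 Hz ≤ fs/2 = 16 Hz, appears at 8 Hz.
38 Hz and 58 Hz both map to 6 Hz.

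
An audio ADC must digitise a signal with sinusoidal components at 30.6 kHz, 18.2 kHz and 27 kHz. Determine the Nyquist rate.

61.2 kHz

Highest-frequency component: 30.6 kHz.
Nyquist rate = 2 × 30.6 kHz = 61.2 kHz.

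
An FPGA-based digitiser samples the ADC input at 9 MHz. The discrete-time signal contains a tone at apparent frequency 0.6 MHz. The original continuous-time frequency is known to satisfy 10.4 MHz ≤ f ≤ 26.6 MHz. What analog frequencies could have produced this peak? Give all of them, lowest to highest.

Frequencies that alias to 0.6 MHz are k·fs ± 0.6 MHz for integer k ≥ 0.
k=0: 0.6 MHz.
k=1: 8.4 MHz, 9.6 MHz.
k=2: 17.4 MHz, 18.6 MHz.
k=3: 26.4 MHz, 27.6 MHz.
k=4: 35.4 MHz, 36.6 MHz.
Within [10.4 MHz, 26.6 MHz]: 17.4 MHz, 18.6 MHz, 26.4 MHz.

17.4 MHz, 18.6 MHz, 26.4 MHz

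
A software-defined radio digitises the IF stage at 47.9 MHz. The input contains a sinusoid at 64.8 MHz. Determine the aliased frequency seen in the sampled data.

16.9 MHz

64.8 MHz mod fs = 16.9 MHz.
16.9 MHz ≤ fs/2 = 23.95 MHz, appears at 16.9 MHz.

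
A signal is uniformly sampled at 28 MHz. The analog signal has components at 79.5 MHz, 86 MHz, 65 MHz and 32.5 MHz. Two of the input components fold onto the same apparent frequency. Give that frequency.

fs/2 = 14 MHz.
79.5 MHz mod fs = 23.5 MHz.
23.5 MHz > fs/2 = 14 MHz, folds to fs − 23.5 MHz = 4.5 MHz.
86 MHz mod fs = 2 MHz.
2 MHz ≤ fs/2 = 14 MHz, appears at 2 MHz.
65 MHz mod fs = 9 MHz.
9 MHz ≤ fs/2 = 14 MHz, appears at 9 MHz.
32.5 MHz mod fs = 4.5 MHz.
4.5 MHz ≤ fs/2 = 14 MHz, appears at 4.5 MHz.
32.5 MHz and 79.5 MHz both map to 4.5 MHz.

4.5 MHz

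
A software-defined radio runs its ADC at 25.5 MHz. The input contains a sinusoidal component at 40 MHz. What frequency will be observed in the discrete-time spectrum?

40 MHz mod fs = 14.5 MHz.
14.5 MHz > fs/2 = 12.75 MHz, folds to fs − 14.5 MHz = 11 MHz.

11 MHz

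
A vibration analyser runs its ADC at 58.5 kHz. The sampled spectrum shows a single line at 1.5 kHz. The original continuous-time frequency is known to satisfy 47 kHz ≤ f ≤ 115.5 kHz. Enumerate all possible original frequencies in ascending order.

Frequencies that alias to 1.5 kHz are k·fs ± 1.5 kHz for integer k ≥ 0.
k=0: 1.5 kHz.
k=1: 57 kHz, 60 kHz.
k=2: 115.5 kHz, 118.5 kHz.
k=3: 174 kHz, 177 kHz.
Within [47 kHz, 115.5 kHz]: 57 kHz, 60 kHz, 115.5 kHz.

57 kHz, 60 kHz, 115.5 kHz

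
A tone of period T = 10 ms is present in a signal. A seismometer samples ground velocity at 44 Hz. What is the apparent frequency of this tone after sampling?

12 Hz

T = 10 ms → f = 1/T = 100 Hz.
100 Hz mod fs = 12 Hz.
12 Hz ≤ fs/2 = 22 Hz, appears at 12 Hz.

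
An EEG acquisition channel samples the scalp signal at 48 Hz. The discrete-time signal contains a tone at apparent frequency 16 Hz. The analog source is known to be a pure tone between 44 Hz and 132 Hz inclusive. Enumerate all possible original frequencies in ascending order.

64 Hz, 80 Hz, 112 Hz, 128 Hz

Frequencies that alias to 16 Hz are k·fs ± 16 Hz for integer k ≥ 0.
k=0: 16 Hz.
k=1: 32 Hz, 64 Hz.
k=2: 80 Hz, 112 Hz.
k=3: 128 Hz, 160 Hz.
k=4: 176 Hz, 208 Hz.
Within [44 Hz, 132 Hz]: 64 Hz, 80 Hz, 112 Hz, 128 Hz.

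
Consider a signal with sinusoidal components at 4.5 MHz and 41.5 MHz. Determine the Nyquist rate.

Highest-frequency component: 41.5 MHz.
Nyquist rate = 2 × 41.5 MHz = 83 MHz.

83 MHz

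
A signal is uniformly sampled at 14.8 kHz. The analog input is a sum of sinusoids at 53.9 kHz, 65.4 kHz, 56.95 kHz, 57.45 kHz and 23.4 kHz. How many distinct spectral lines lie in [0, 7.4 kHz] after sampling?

fs/2 = 7.4 kHz.
53.9 kHz mod fs = 9.5 kHz.
9.5 kHz > fs/2 = 7.4 kHz, folds to fs − 9.5 kHz = 5.3 kHz.
65.4 kHz mod fs = 6.2 kHz.
6.2 kHz ≤ fs/2 = 7.4 kHz, appears at 6.2 kHz.
56.95 kHz mod fs = 12.55 kHz.
12.55 kHz > fs/2 = 7.4 kHz, folds to fs − 12.55 kHz = 2.25 kHz.
57.45 kHz mod fs = 13.05 kHz.
13.05 kHz > fs/2 = 7.4 kHz, folds to fs − 13.05 kHz = 1.75 kHz.
23.4 kHz mod fs = 8.6 kHz.
8.6 kHz > fs/2 = 7.4 kHz, folds to fs − 8.6 kHz = 6.2 kHz.
Distinct values: {1.75 kHz, 2.25 kHz, 5.3 kHz, 6.2 kHz} → 4.

4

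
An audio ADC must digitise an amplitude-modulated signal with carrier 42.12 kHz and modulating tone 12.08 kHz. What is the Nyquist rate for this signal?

AM sidebands sit at fc ± fm = 30.04 kHz and 54.2 kHz.
Highest-frequency component: 54.2 kHz.
Nyquist rate = 2 × 54.2 kHz = 108.4 kHz.

108.4 kHz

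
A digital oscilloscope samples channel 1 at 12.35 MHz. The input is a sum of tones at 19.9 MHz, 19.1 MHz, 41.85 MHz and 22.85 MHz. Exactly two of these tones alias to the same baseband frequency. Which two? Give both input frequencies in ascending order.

19.9 MHz, 41.85 MHz

fs/2 = 6.175 MHz.
19.9 MHz mod fs = 7.55 MHz.
7.55 MHz > fs/2 = 6.175 MHz, folds to fs − 7.55 MHz = 4.8 MHz.
19.1 MHz mod fs = 6.75 MHz.
6.75 MHz > fs/2 = 6.175 MHz, folds to fs − 6.75 MHz = 5.6 MHz.
41.85 MHz mod fs = 4.8 MHz.
4.8 MHz ≤ fs/2 = 6.175 MHz, appears at 4.8 MHz.
22.85 MHz mod fs = 10.5 MHz.
10.5 MHz > fs/2 = 6.175 MHz, folds to fs − 10.5 MHz = 1.85 MHz.
19.9 MHz and 41.85 MHz both map to 4.8 MHz.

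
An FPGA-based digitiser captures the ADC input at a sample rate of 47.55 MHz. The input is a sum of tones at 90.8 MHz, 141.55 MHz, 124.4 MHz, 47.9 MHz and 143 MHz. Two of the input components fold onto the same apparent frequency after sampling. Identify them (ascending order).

47.9 MHz, 143 MHz

fs/2 = 23.775 MHz.
90.8 MHz mod fs = 43.25 MHz.
43.25 MHz > fs/2 = 23.775 MHz, folds to fs − 43.25 MHz = 4.3 MHz.
141.55 MHz mod fs = 46.45 MHz.
46.45 MHz > fs/2 = 23.775 MHz, folds to fs − 46.45 MHz = 1.1 MHz.
124.4 MHz mod fs = 29.3 MHz.
29.3 MHz > fs/2 = 23.775 MHz, folds to fs − 29.3 MHz = 18.25 MHz.
47.9 MHz mod fs = 0.35 MHz.
0.35 MHz ≤ fs/2 = 23.775 MHz, appears at 0.35 MHz.
143 MHz mod fs = 0.35 MHz.
0.35 MHz ≤ fs/2 = 23.775 MHz, appears at 0.35 MHz.
47.9 MHz and 143 MHz both map to 0.35 MHz.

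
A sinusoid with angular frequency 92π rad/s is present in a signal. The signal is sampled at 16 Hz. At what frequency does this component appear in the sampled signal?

2 Hz

ω = 92π rad/s → f = ω/(2π) = 46 Hz.
46 Hz mod fs = 14 Hz.
14 Hz > fs/2 = 8 Hz, folds to fs − 14 Hz = 2 Hz.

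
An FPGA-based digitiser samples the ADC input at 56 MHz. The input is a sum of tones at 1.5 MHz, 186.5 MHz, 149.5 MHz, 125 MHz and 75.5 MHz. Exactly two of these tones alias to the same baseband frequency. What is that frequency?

fs/2 = 28 MHz.
1.5 MHz ≤ fs/2 = 28 MHz, passes unchanged.
186.5 MHz mod fs = 18.5 MHz.
18.5 MHz ≤ fs/2 = 28 MHz, appears at 18.5 MHz.
149.5 MHz mod fs = 37.5 MHz.
37.5 MHz > fs/2 = 28 MHz, folds to fs − 37.5 MHz = 18.5 MHz.
125 MHz mod fs = 13 MHz.
13 MHz ≤ fs/2 = 28 MHz, appears at 13 MHz.
75.5 MHz mod fs = 19.5 MHz.
19.5 MHz ≤ fs/2 = 28 MHz, appears at 19.5 MHz.
149.5 MHz and 186.5 MHz both map to 18.5 MHz.

18.5 MHz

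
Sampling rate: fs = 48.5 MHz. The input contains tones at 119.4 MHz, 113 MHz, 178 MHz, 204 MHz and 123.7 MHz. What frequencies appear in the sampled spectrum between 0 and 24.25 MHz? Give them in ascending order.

10 MHz, 16 MHz, 21.8 MHz, 22.4 MHz

fs/2 = 24.25 MHz.
119.4 MHz mod fs = 22.4 MHz.
22.4 MHz ≤ fs/2 = 24.25 MHz, appears at 22.4 MHz.
113 MHz mod fs = 16 MHz.
16 MHz ≤ fs/2 = 24.25 MHz, appears at 16 MHz.
178 MHz mod fs = 32.5 MHz.
32.5 MHz > fs/2 = 24.25 MHz, folds to fs − 32.5 MHz = 16 MHz.
204 MHz mod fs = 10 MHz.
10 MHz ≤ fs/2 = 24.25 MHz, appears at 10 MHz.
123.7 MHz mod fs = 26.7 MHz.
26.7 MHz > fs/2 = 24.25 MHz, folds to fs − 26.7 MHz = 21.8 MHz.
Distinct values: {10 MHz, 16 MHz, 21.8 MHz, 22.4 MHz}.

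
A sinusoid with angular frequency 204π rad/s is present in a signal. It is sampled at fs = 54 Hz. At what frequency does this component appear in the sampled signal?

ω = 204π rad/s → f = ω/(2π) = 102 Hz.
102 Hz mod fs = 48 Hz.
48 Hz > fs/2 = 27 Hz, folds to fs − 48 Hz = 6 Hz.

6 Hz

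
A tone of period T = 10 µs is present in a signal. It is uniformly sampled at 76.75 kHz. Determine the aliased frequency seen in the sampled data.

23.25 kHz

T = 10 µs → f = 1/T = 100 kHz.
100 kHz mod fs = 23.25 kHz.
23.25 kHz ≤ fs/2 = 38.375 kHz, appears at 23.25 kHz.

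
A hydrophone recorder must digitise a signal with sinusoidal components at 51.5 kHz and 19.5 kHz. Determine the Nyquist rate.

103 kHz

Highest-frequency component: 51.5 kHz.
Nyquist rate = 2 × 51.5 kHz = 103 kHz.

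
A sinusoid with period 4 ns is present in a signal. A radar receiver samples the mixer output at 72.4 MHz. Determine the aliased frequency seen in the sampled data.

T = 4 ns → f = 1/T = 250 MHz.
250 MHz mod fs = 32.8 MHz.
32.8 MHz ≤ fs/2 = 36.2 MHz, appears at 32.8 MHz.

32.8 MHz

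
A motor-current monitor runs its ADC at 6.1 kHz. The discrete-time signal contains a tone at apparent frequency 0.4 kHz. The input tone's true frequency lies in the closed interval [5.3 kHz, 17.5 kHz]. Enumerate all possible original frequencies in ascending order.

Frequencies that alias to 0.4 kHz are k·fs ± 0.4 kHz for integer k ≥ 0.
k=0: 0.4 kHz.
k=1: 5.7 kHz, 6.5 kHz.
k=2: 11.8 kHz, 12.6 kHz.
k=3: 17.9 kHz, 18.7 kHz.
Within [5.3 kHz, 17.5 kHz]: 5.7 kHz, 6.5 kHz, 11.8 kHz, 12.6 kHz.

5.7 kHz, 6.5 kHz, 11.8 kHz, 12.6 kHz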